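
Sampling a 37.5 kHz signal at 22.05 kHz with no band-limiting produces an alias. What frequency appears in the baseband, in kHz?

Nyquist = 22,050/2 = 11,025 Hz; 37,500 Hz exceeds it.
Alias = |37,500 − 2×22,050| = |37,500 − 44,100| = 6,600 Hz = 6.6 kHz.

6.6 kHz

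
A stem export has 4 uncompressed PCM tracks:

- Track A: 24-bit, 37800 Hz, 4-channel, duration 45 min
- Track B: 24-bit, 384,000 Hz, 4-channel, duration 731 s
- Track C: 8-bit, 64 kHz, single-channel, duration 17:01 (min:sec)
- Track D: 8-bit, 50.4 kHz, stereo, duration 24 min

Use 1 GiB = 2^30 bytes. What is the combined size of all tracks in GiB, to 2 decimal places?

Track A: 45 min = 2,700 s; 37,800 × 2,700 × 3 × 4 = 1,224,720,000 bytes.
Track B: 384,000 × 731 × 3 × 4 = 3,368,448,000 bytes.
Track C: 17:01 (min:sec) = 1,021 s; 64,000 × 1,021 × 1 × 1 = 65,344,000 bytes.
Track D: 24 min = 1,440 s; 50,400 × 1,440 × 1 × 2 = 145,152,000 bytes.
Total = 4,803,664,000 bytes = 4.47 GiB.

4.47 GiB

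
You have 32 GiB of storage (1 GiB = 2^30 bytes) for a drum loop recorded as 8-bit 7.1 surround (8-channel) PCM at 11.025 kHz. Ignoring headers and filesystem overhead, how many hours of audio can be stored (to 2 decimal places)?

Uncompressed byte rate = 11,025 × 1 × 8 = 88,200 bytes/s.
Capacity = 32 × 1,073,741,824 = 34,359,738,368 bytes.
34,359,738,368 / 88,200 ≈ 389566.19 s → 108.21 hours.

108.21 hours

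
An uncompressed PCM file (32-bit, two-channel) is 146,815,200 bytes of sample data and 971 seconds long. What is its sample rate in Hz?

Bytes = sample_rate × seconds × bytes_per_sample × channels.
sample_rate = 146,815,200 / (971 × 4 × 2) = 146,815,200 / 7,768 = 18,900 Hz.

18,900 Hz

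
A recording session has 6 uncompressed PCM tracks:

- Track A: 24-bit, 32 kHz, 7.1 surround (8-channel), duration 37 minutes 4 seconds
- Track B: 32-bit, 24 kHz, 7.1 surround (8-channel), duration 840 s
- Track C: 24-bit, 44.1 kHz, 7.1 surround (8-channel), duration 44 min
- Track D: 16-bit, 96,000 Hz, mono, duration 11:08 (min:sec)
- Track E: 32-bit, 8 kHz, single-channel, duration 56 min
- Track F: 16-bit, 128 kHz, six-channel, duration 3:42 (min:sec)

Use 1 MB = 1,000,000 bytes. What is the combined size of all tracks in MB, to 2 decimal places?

Track A: 37 minutes 4 seconds = 2,224 s; 32,000 × 2,224 × 3 × 8 = 1,708,032,000 bytes.
Track B: 24,000 × 840 × 4 × 8 = 645,120,000 bytes.
Track C: 44 min = 2,640 s; 44,100 × 2,640 × 3 × 8 = 2,794,176,000 bytes.
Track D: 11:08 (min:sec) = 668 s; 96,000 × 668 × 2 × 1 = 128,256,000 bytes.
Track E: 56 min = 3,360 s; 8,000 × 3,360 × 4 × 1 = 107,520,000 bytes.
Track F: 3:42 (min:sec) = 222 s; 128,000 × 222 × 2 × 6 = 340,992,000 bytes.
Total = 5,724,096,000 bytes = 5724.10 MB.

5724.10 MB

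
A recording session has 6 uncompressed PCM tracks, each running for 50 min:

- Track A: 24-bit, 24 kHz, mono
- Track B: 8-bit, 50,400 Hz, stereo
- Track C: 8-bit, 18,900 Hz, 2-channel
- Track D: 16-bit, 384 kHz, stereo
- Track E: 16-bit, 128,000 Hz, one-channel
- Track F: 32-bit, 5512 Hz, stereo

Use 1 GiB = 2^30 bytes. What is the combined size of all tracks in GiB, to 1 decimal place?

5.7 GiB

50 min = 3,000 s.
Track A: 24,000 × 3,000 × 3 × 1 = 216,000,000 bytes.
Track B: 50,400 × 3,000 × 1 × 2 = 302,400,000 bytes.
Track C: 18,900 × 3,000 × 1 × 2 = 113,400,000 bytes.
Track D: 384,000 × 3,000 × 2 × 2 = 4,608,000,000 bytes.
Track E: 128,000 × 3,000 × 2 × 1 = 768,000,000 bytes.
Track F: 5,512 × 3,000 × 4 × 2 = 132,288,000 bytes.
Total = 6,140,088,000 bytes = 5.7 GiB.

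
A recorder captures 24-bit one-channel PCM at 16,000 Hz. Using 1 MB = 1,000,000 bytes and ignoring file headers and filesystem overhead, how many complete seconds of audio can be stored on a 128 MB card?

Uncompressed byte rate = 16,000 × 3 × 1 = 48,000 bytes/s.
Capacity = 128 × 1,000,000 = 128,000,000 bytes.
128,000,000 / 48,000 ≈ 2666.67 s → 2,666 seconds.

2,666 seconds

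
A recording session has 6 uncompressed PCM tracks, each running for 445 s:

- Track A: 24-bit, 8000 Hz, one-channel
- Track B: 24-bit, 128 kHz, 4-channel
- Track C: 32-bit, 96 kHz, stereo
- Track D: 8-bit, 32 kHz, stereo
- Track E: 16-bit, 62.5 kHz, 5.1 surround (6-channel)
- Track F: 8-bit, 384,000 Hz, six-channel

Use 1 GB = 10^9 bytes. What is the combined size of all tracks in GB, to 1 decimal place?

2.4 GB

Track A: 8,000 × 445 × 3 × 1 = 10,680,000 bytes.
Track B: 128,000 × 445 × 3 × 4 = 683,520,000 bytes.
Track C: 96,000 × 445 × 4 × 2 = 341,760,000 bytes.
Track D: 32,000 × 445 × 1 × 2 = 28,480,000 bytes.
Track E: 62,500 × 445 × 2 × 6 = 333,750,000 bytes.
Track F: 384,000 × 445 × 1 × 6 = 1,025,280,000 bytes.
Total = 2,423,470,000 bytes = 2.4 GB.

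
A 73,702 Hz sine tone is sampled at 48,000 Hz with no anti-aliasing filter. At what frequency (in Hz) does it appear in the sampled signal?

22,298 Hz

Nyquist = 48,000/2 = 24,000 Hz; 73,702 Hz exceeds it.
Alias = |73,702 − 2×48,000| = |73,702 − 96,000| = 22,298 Hz.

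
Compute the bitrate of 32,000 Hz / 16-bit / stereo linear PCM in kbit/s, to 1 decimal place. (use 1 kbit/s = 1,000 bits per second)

1024.0 kbit/s

Bit rate = 32,000 × 16 × 2 = 1,024,000 bits/s.
= 1024.0 kbit/s.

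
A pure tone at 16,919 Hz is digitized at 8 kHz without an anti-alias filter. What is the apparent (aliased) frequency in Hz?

Nyquist = 8,000/2 = 4,000 Hz; 16,919 Hz exceeds it.
Alias = |16,919 − 2×8,000| = |16,919 − 16,000| = 919 Hz.

919 Hz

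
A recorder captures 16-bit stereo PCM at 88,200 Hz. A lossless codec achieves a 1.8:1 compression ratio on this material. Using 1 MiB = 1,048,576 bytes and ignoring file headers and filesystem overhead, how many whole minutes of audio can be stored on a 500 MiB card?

44 minutes

Uncompressed byte rate = 88,200 × 2 × 2 = 352,800 bytes/s.
After 1.8:1 compression, effective rate ≈ 196000 bytes/s.
Capacity = 500 × 1,048,576 = 524,288,000 bytes.
524,288,000 / effective rate ≈ 2674.94 s → 44 minutes.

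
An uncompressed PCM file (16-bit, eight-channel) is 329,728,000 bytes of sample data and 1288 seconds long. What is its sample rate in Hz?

Bytes = sample_rate × seconds × bytes_per_sample × channels.
sample_rate = 329,728,000 / (1,288 × 2 × 8) = 329,728,000 / 20,608 = 16,000 Hz.

16,000 Hz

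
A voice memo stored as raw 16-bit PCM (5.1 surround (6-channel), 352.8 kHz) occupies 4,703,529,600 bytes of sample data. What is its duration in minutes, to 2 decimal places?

Byte rate = 352,800 × 2 × 6 = 4,233,600 bytes/s.
Duration = 4,703,529,600 / 4,233,600 = 1,111 s.
1,111 s / 60 = 18.52 minutes.

18.52 minutes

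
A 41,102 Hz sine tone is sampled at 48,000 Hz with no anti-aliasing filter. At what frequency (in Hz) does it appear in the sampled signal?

Nyquist = 48,000/2 = 24,000 Hz; 41,102 Hz exceeds it.
Alias = |41,102 − 1×48,000| = |41,102 − 48,000| = 6,898 Hz.

6,898 Hz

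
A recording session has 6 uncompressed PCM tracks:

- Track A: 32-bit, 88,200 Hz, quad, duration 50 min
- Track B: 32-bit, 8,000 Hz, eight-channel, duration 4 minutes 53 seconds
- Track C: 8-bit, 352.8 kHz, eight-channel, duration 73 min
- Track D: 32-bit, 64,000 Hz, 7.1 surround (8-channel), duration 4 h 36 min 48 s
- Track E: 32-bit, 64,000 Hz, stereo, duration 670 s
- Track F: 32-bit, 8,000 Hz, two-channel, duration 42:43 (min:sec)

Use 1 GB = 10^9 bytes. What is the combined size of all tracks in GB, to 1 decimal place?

Track A: 50 min = 3,000 s; 88,200 × 3,000 × 4 × 4 = 4,233,600,000 bytes.
Track B: 4 minutes 53 seconds = 293 s; 8,000 × 293 × 4 × 8 = 75,008,000 bytes.
Track C: 73 min = 4,380 s; 352,800 × 4,380 × 1 × 8 = 12,362,112,000 bytes.
Track D: 4 h 36 min 48 s = 16,608 s; 64,000 × 16,608 × 4 × 8 = 34,013,184,000 bytes.
Track E: 64,000 × 670 × 4 × 2 = 343,040,000 bytes.
Track F: 42:43 (min:sec) = 2,563 s; 8,000 × 2,563 × 4 × 2 = 164,032,000 bytes.
Total = 51,190,976,000 bytes = 51.2 GB.

51.2 GB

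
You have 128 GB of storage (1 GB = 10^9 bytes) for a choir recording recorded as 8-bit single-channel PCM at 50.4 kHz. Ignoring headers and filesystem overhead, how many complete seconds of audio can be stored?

2,539,682 seconds

Uncompressed byte rate = 50,400 × 1 × 1 = 50,400 bytes/s.
Capacity = 128 × 1,000,000,000 = 128,000,000,000 bytes.
128,000,000,000 / 50,400 ≈ 2539682.54 s → 2,539,682 seconds.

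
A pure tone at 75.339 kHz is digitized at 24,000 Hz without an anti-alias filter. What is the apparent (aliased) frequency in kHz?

3.339 kHz

Nyquist = 24,000/2 = 12,000 Hz; 75,339 Hz exceeds it.
Alias = |75,339 − 3×24,000| = |75,339 − 72,000| = 3,339 Hz = 3.339 kHz.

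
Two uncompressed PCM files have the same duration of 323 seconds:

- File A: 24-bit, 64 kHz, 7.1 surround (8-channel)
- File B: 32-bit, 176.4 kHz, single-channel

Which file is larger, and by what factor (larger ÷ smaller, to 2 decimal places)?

File A: 64,000 × 3 × 8 = 1,536,000 bytes/s.
File B: 176,400 × 4 × 1 = 705,600 bytes/s.
File A is larger; ratio = 496,128,000 / 227,908,800 = 2.18.

File A, by a factor of 2.18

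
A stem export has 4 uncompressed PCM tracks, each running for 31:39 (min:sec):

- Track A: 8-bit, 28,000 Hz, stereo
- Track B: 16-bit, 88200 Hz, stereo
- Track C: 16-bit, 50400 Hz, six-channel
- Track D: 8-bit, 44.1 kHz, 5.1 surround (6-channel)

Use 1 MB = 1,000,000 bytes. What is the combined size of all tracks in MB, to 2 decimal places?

2427.30 MB

31:39 (min:sec) = 1,899 s.
Track A: 28,000 × 1,899 × 1 × 2 = 106,344,000 bytes.
Track B: 88,200 × 1,899 × 2 × 2 = 669,967,200 bytes.
Track C: 50,400 × 1,899 × 2 × 6 = 1,148,515,200 bytes.
Track D: 44,100 × 1,899 × 1 × 6 = 502,475,400 bytes.
Total = 2,427,301,800 bytes = 2427.30 MB.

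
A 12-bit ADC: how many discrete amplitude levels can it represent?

4,096 levels

2^12 = 4,096.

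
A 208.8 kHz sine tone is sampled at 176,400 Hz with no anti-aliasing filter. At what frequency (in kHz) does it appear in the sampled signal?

32.4 kHz

Nyquist = 176,400/2 = 88,200 Hz; 208,800 Hz exceeds it.
Alias = |208,800 − 1×176,400| = |208,800 − 176,400| = 32,400 Hz = 32.4 kHz.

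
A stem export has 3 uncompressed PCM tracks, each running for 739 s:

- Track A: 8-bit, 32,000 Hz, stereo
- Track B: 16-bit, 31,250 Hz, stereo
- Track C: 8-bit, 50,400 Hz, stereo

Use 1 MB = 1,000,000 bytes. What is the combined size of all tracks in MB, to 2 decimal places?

214.16 MB

Track A: 32,000 × 739 × 1 × 2 = 47,296,000 bytes.
Track B: 31,250 × 739 × 2 × 2 = 92,375,000 bytes.
Track C: 50,400 × 739 × 1 × 2 = 74,491,200 bytes.
Total = 214,162,200 bytes = 214.16 MB.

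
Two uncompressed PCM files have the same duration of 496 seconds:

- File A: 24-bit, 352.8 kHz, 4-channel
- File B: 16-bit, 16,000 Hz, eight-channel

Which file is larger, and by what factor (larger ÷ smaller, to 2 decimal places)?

File A: 352,800 × 3 × 4 = 4,233,600 bytes/s.
File B: 16,000 × 2 × 8 = 256,000 bytes/s.
File A is larger; ratio = 2,099,865,600 / 126,976,000 = 16.54.

File A, by a factor of 16.54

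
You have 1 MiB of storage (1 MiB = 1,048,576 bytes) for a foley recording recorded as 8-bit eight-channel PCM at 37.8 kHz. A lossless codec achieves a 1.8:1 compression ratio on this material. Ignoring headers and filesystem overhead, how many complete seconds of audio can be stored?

Uncompressed byte rate = 37,800 × 1 × 8 = 302,400 bytes/s.
After 1.8:1 compression, effective rate ≈ 168000 bytes/s.
Capacity = 1 × 1,048,576 = 1,048,576 bytes.
1,048,576 / effective rate ≈ 6.24 s → 6 seconds.

6 seconds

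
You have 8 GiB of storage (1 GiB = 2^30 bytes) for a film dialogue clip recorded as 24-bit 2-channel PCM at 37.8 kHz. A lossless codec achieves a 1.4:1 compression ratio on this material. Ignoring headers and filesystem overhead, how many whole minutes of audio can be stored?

883 minutes

Uncompressed byte rate = 37,800 × 3 × 2 = 226,800 bytes/s.
After 1.4:1 compression, effective rate ≈ 162000 bytes/s.
Capacity = 8 × 1,073,741,824 = 8,589,934,592 bytes.
8,589,934,592 / effective rate ≈ 53024.29 s → 883 minutes.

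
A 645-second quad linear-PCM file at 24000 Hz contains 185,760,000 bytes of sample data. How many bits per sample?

Bytes per sample = 185,760,000 / (24,000 × 645 × 4) = 185,760,000 / 61,920,000 = 3.
Bit depth = 3 × 8 = 24 bits.

24 bits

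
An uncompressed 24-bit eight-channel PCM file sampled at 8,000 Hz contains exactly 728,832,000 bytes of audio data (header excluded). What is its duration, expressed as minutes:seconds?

Byte rate = 8,000 × 3 × 8 = 192,000 bytes/s.
Duration = 728,832,000 / 192,000 = 3,796 s.
3,796 s = 63:16.

63:16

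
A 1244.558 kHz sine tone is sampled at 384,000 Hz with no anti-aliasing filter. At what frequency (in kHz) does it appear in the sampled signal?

92.558 kHz

Nyquist = 384,000/2 = 192,000 Hz; 1,244,558 Hz exceeds it.
Alias = |1,244,558 − 3×384,000| = |1,244,558 − 1,152,000| = 92,558 Hz = 92.558 kHz.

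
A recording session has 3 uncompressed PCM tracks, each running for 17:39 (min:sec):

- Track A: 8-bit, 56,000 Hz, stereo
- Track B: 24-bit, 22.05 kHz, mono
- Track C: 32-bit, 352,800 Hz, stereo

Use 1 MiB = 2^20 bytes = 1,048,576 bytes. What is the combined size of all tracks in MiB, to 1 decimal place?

17:39 (min:sec) = 1,059 s.
Track A: 56,000 × 1,059 × 1 × 2 = 118,608,000 bytes.
Track B: 22,050 × 1,059 × 3 × 1 = 70,052,850 bytes.
Track C: 352,800 × 1,059 × 4 × 2 = 2,988,921,600 bytes.
Total = 3,177,582,450 bytes = 3030.4 MiB.

3030.4 MiB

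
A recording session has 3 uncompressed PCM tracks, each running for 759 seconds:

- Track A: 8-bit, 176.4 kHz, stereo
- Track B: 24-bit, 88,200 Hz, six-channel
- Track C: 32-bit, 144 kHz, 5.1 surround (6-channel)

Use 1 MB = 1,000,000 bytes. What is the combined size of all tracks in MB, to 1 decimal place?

Track A: 176,400 × 759 × 1 × 2 = 267,775,200 bytes.
Track B: 88,200 × 759 × 3 × 6 = 1,204,988,400 bytes.
Track C: 144,000 × 759 × 4 × 6 = 2,623,104,000 bytes.
Total = 4,095,867,600 bytes = 4095.9 MB.

4095.9 MB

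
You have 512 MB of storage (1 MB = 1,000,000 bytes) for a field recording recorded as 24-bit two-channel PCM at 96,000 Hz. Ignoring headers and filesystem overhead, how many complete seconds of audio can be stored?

Uncompressed byte rate = 96,000 × 3 × 2 = 576,000 bytes/s.
Capacity = 512 × 1,000,000 = 512,000,000 bytes.
512,000,000 / 576,000 ≈ 888.89 s → 888 seconds.

888 seconds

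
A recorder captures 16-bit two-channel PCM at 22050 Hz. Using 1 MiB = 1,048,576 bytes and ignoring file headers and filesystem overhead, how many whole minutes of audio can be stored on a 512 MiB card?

101 minutes

Uncompressed byte rate = 22,050 × 2 × 2 = 88,200 bytes/s.
Capacity = 512 × 1,048,576 = 536,870,912 bytes.
536,870,912 / 88,200 ≈ 6086.97 s → 101 minutes.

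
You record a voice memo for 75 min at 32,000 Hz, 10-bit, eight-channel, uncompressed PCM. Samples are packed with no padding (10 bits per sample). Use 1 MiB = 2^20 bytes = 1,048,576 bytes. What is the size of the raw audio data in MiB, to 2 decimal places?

Duration = 75 min = 4,500 s.
Bits = 32,000 × 4,500 × 10 × 8 = 11,520,000,000 bits = 1,440,000,000 bytes.
1,440,000,000 / 1,048,576 = 1373.29 MiB.

1373.29 MiB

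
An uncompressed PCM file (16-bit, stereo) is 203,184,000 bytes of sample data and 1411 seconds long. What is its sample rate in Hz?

36,000 Hz

Bytes = sample_rate × seconds × bytes_per_sample × channels.
sample_rate = 203,184,000 / (1,411 × 2 × 2) = 203,184,000 / 5,644 = 36,000 Hz.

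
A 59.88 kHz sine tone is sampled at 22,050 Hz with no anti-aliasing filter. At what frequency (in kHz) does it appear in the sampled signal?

Nyquist = 22,050/2 = 11,025 Hz; 59,880 Hz exceeds it.
Alias = |59,880 − 3×22,050| = |59,880 − 66,150| = 6,270 Hz = 6.27 kHz.

6.27 kHz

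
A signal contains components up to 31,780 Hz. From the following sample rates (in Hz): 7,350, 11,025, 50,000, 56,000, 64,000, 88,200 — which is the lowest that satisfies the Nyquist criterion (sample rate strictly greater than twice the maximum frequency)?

64,000 Hz

Need sample rate > 2 × 31,780 = 63,560 Hz.
Lowest listed rate above 63,560 Hz is 64,000 Hz.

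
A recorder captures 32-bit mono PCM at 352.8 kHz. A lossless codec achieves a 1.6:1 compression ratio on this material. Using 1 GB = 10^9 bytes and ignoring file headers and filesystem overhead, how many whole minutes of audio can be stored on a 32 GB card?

Uncompressed byte rate = 352,800 × 4 × 1 = 1,411,200 bytes/s.
After 1.6:1 compression, effective rate ≈ 882000 bytes/s.
Capacity = 32 × 1,000,000,000 = 32,000,000,000 bytes.
32,000,000,000 / effective rate ≈ 36281.18 s → 604 minutes.

604 minutes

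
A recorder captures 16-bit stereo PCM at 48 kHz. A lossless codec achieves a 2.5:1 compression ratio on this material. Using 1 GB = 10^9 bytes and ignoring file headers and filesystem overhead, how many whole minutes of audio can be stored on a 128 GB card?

27,777 minutes

Uncompressed byte rate = 48,000 × 2 × 2 = 192,000 bytes/s.
After 2.5:1 compression, effective rate ≈ 76800 bytes/s.
Capacity = 128 × 1,000,000,000 = 128,000,000,000 bytes.
128,000,000,000 / effective rate ≈ 1666666.67 s → 27,777 minutes.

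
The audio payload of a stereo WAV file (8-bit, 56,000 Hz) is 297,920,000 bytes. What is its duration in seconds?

Byte rate = 56,000 × 1 × 2 = 112,000 bytes/s.
Duration = 297,920,000 / 112,000 = 2,660 s.

2,660 seconds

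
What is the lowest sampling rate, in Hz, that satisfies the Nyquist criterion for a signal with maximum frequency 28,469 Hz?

Minimum sample rate = 2 × 28,469 Hz = 56,938 Hz.

56,938 Hz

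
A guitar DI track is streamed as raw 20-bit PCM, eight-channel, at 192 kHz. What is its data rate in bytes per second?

Bit rate = 192,000 × 20 × 8 = 30,720,000 bits/s.
30,720,000 / 8 = 3,840,000 bytes/s.

3,840,000 bytes/s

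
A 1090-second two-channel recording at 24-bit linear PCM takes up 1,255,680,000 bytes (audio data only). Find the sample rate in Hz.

192,000 Hz

Bytes = sample_rate × seconds × bytes_per_sample × channels.
sample_rate = 1,255,680,000 / (1,090 × 3 × 2) = 1,255,680,000 / 6,540 = 192,000 Hz.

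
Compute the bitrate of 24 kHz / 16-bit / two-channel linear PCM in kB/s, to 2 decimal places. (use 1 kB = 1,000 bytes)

96.00 kB/s

Bit rate = 24,000 × 16 × 2 = 768,000 bits/s.
768,000 / 8 = 96,000 B/s = 96.00 kB/s.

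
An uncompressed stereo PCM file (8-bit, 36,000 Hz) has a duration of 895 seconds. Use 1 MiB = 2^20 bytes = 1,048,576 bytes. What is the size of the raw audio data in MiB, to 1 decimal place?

61.5 MiB

Bytes = 36,000 samples/s × 895 s × 1 bytes/sample × 2 ch = 64,440,000 bytes.
64,440,000 / 1,048,576 = 61.5 MiB.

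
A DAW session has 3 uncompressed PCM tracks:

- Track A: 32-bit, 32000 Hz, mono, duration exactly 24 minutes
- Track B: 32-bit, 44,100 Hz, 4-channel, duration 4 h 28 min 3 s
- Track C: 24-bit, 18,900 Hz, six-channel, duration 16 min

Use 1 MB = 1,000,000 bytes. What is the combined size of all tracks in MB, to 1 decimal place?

11859.1 MB

Track A: exactly 24 minutes = 1,440 s; 32,000 × 1,440 × 4 × 1 = 184,320,000 bytes.
Track B: 4 h 28 min 3 s = 16,083 s; 44,100 × 16,083 × 4 × 4 = 11,348,164,800 bytes.
Track C: 16 min = 960 s; 18,900 × 960 × 3 × 6 = 326,592,000 bytes.
Total = 11,859,076,800 bytes = 11859.1 MB.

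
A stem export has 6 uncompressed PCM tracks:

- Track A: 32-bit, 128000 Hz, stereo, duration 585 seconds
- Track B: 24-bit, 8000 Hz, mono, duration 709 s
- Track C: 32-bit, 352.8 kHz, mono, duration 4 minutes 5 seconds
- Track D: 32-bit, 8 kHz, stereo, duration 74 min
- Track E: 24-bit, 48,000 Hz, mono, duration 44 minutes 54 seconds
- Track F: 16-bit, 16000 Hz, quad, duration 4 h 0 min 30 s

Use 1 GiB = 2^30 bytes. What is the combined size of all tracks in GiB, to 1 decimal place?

Track A: 128,000 × 585 × 4 × 2 = 599,040,000 bytes.
Track B: 8,000 × 709 × 3 × 1 = 17,016,000 bytes.
Track C: 4 minutes 5 seconds = 245 s; 352,800 × 245 × 4 × 1 = 345,744,000 bytes.
Track D: 74 min = 4,440 s; 8,000 × 4,440 × 4 × 2 = 284,160,000 bytes.
Track E: 44 minutes 54 seconds = 2,694 s; 48,000 × 2,694 × 3 × 1 = 387,936,000 bytes.
Track F: 4 h 0 min 30 s = 14,430 s; 16,000 × 14,430 × 2 × 4 = 1,847,040,000 bytes.
Total = 3,480,936,000 bytes = 3.2 GiB.

3.2 GiB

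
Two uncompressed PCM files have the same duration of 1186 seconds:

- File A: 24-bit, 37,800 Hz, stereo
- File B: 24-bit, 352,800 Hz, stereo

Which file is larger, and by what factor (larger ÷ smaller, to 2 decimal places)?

File B, by a factor of 9.33

File A: 37,800 × 3 × 2 = 226,800 bytes/s.
File B: 352,800 × 3 × 2 = 2,116,800 bytes/s.
File B is larger; ratio = 2,510,524,800 / 268,984,800 = 9.33.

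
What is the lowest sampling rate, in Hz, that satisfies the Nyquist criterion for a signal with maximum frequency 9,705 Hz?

19,410 Hz

Minimum sample rate = 2 × 9,705 Hz = 19,410 Hz.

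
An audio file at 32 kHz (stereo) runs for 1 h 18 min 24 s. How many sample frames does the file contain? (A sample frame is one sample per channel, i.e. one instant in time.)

1 h 18 min 24 s = 4,704 s.
32,000 samples/s × 4,704 s = 150,528,000 frames.

150,528,000 sample frames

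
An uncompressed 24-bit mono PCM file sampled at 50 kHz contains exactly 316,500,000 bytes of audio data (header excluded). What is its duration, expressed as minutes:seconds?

35:10

Byte rate = 50,000 × 3 × 1 = 150,000 bytes/s.
Duration = 316,500,000 / 150,000 = 2,110 s.
2,110 s = 35:10.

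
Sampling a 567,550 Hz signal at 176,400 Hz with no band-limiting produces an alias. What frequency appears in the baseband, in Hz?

Nyquist = 176,400/2 = 88,200 Hz; 567,550 Hz exceeds it.
Alias = |567,550 − 3×176,400| = |567,550 − 529,200| = 38,350 Hz.

38,350 Hz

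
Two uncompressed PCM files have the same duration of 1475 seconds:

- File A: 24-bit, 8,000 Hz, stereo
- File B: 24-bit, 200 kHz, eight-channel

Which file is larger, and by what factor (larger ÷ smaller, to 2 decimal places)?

File A: 8,000 × 3 × 2 = 48,000 bytes/s.
File B: 200,000 × 3 × 8 = 4,800,000 bytes/s.
File B is larger; ratio = 7,080,000,000 / 70,800,000 = 100.00.

File B, by a factor of 100.00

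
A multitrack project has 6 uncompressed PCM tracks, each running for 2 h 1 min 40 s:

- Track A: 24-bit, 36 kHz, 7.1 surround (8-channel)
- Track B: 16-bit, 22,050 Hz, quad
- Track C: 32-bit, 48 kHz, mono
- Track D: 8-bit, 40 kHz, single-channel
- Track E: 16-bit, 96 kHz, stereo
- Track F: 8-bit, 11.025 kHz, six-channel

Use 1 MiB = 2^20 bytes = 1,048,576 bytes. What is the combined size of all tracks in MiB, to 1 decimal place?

11992.1 MiB

2 h 1 min 40 s = 7,300 s.
Track A: 36,000 × 7,300 × 3 × 8 = 6,307,200,000 bytes.
Track B: 22,050 × 7,300 × 2 × 4 = 1,287,720,000 bytes.
Track C: 48,000 × 7,300 × 4 × 1 = 1,401,600,000 bytes.
Track D: 40,000 × 7,300 × 1 × 1 = 292,000,000 bytes.
Track E: 96,000 × 7,300 × 2 × 2 = 2,803,200,000 bytes.
Track F: 11,025 × 7,300 × 1 × 6 = 482,895,000 bytes.
Total = 12,574,615,000 bytes = 11992.1 MiB.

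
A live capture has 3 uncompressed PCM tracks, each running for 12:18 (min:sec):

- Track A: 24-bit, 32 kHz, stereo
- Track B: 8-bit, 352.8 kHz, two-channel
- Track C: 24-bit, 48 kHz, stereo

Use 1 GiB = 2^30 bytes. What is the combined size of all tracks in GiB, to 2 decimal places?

12:18 (min:sec) = 738 s.
Track A: 32,000 × 738 × 3 × 2 = 141,696,000 bytes.
Track B: 352,800 × 738 × 1 × 2 = 520,732,800 bytes.
Track C: 48,000 × 738 × 3 × 2 = 212,544,000 bytes.
Total = 874,972,800 bytes = 0.81 GiB.

0.81 GiB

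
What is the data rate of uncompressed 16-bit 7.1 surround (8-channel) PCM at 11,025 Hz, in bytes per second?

176,400 bytes/s

Bit rate = 11,025 × 16 × 8 = 1,411,200 bits/s.
1,411,200 / 8 = 176,400 bytes/s.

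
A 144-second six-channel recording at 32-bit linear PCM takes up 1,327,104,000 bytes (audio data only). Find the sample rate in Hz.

384,000 Hz

Bytes = sample_rate × seconds × bytes_per_sample × channels.
sample_rate = 1,327,104,000 / (144 × 4 × 6) = 1,327,104,000 / 3,456 = 384,000 Hz.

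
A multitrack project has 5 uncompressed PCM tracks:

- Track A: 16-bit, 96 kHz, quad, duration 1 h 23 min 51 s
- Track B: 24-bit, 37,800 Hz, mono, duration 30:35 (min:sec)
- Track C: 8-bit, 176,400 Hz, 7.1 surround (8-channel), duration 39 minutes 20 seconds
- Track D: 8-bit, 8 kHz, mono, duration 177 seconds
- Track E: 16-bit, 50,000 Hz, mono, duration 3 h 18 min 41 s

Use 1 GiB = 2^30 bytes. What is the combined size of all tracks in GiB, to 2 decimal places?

Track A: 1 h 23 min 51 s = 5,031 s; 96,000 × 5,031 × 2 × 4 = 3,863,808,000 bytes.
Track B: 30:35 (min:sec) = 1,835 s; 37,800 × 1,835 × 3 × 1 = 208,089,000 bytes.
Track C: 39 minutes 20 seconds = 2,360 s; 176,400 × 2,360 × 1 × 8 = 3,330,432,000 bytes.
Track D: 8,000 × 177 × 1 × 1 = 1,416,000 bytes.
Track E: 3 h 18 min 41 s = 11,921 s; 50,000 × 11,921 × 2 × 1 = 1,192,100,000 bytes.
Total = 8,595,845,000 bytes = 8.01 GiB.

8.01 GiB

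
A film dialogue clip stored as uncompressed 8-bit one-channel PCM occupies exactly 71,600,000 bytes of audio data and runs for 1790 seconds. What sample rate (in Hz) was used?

40,000 Hz

Bytes = sample_rate × seconds × bytes_per_sample × channels.
sample_rate = 71,600,000 / (1,790 × 1 × 1) = 71,600,000 / 1,790 = 40,000 Hz.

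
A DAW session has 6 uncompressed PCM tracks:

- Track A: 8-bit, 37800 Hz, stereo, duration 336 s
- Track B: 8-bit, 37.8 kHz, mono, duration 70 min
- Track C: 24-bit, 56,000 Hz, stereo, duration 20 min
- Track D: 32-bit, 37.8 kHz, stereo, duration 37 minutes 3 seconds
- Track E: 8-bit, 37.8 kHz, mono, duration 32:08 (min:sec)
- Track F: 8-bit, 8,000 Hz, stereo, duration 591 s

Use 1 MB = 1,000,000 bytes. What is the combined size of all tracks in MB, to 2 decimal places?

1341.93 MB

Track A: 37,800 × 336 × 1 × 2 = 25,401,600 bytes.
Track B: 70 min = 4,200 s; 37,800 × 4,200 × 1 × 1 = 158,760,000 bytes.
Track C: 20 min = 1,200 s; 56,000 × 1,200 × 3 × 2 = 403,200,000 bytes.
Track D: 37 minutes 3 seconds = 2,223 s; 37,800 × 2,223 × 4 × 2 = 672,235,200 bytes.
Track E: 32:08 (min:sec) = 1,928 s; 37,800 × 1,928 × 1 × 1 = 72,878,400 bytes.
Track F: 8,000 × 591 × 1 × 2 = 9,456,000 bytes.
Total = 1,341,931,200 bytes = 1341.93 MB.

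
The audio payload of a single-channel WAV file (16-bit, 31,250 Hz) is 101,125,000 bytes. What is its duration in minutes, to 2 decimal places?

Byte rate = 31,250 × 2 × 1 = 62,500 bytes/s.
Duration = 101,125,000 / 62,500 = 1,618 s.
1,618 s / 60 = 26.97 minutes.

26.97 minutes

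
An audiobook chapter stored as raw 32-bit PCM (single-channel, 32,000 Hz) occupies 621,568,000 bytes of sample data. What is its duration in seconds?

Byte rate = 32,000 × 4 × 1 = 128,000 bytes/s.
Duration = 621,568,000 / 128,000 = 4,856 s.

4,856 seconds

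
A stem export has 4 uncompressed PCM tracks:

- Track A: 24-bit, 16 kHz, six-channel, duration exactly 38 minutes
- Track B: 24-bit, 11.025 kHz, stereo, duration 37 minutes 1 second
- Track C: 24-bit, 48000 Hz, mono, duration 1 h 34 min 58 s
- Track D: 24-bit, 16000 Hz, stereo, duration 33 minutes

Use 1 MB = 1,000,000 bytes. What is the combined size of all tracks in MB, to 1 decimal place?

Track A: exactly 38 minutes = 2,280 s; 16,000 × 2,280 × 3 × 6 = 656,640,000 bytes.
Track B: 37 minutes 1 second = 2,221 s; 11,025 × 2,221 × 3 × 2 = 146,919,150 bytes.
Track C: 1 h 34 min 58 s = 5,698 s; 48,000 × 5,698 × 3 × 1 = 820,512,000 bytes.
Track D: 33 minutes = 1,980 s; 16,000 × 1,980 × 3 × 2 = 190,080,000 bytes.
Total = 1,814,151,150 bytes = 1814.2 MB.

1814.2 MB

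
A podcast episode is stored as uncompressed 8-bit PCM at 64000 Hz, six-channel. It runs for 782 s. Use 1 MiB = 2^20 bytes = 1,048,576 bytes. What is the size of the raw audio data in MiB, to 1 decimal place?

286.4 MiB

Bytes = 64,000 samples/s × 782 s × 1 bytes/sample × 6 ch = 300,288,000 bytes.
300,288,000 / 1,048,576 = 286.4 MiB.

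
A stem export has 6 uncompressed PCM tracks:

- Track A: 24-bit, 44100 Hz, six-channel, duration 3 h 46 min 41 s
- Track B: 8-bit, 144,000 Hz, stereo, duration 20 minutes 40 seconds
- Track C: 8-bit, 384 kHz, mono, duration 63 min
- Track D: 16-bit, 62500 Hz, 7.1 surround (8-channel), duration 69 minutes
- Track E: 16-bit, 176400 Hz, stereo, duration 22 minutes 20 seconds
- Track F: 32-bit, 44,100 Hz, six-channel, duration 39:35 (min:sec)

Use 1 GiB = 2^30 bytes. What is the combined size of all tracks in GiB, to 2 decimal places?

18.82 GiB

Track A: 3 h 46 min 41 s = 13,601 s; 44,100 × 13,601 × 3 × 6 = 10,796,473,800 bytes.
Track B: 20 minutes 40 seconds = 1,240 s; 144,000 × 1,240 × 1 × 2 = 357,120,000 bytes.
Track C: 63 min = 3,780 s; 384,000 × 3,780 × 1 × 1 = 1,451,520,000 bytes.
Track D: 69 minutes = 4,140 s; 62,500 × 4,140 × 2 × 8 = 4,140,000,000 bytes.
Track E: 22 minutes 20 seconds = 1,340 s; 176,400 × 1,340 × 2 × 2 = 945,504,000 bytes.
Track F: 39:35 (min:sec) = 2,375 s; 44,100 × 2,375 × 4 × 6 = 2,513,700,000 bytes.
Total = 20,204,317,800 bytes = 18.82 GiB.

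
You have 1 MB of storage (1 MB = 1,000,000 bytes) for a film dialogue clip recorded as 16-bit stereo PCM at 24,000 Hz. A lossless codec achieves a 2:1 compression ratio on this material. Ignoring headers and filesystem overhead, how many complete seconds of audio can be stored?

Uncompressed byte rate = 24,000 × 2 × 2 = 96,000 bytes/s.
After 2:1 compression, effective rate ≈ 48000 bytes/s.
Capacity = 1 × 1,000,000 = 1,000,000 bytes.
1,000,000 / effective rate ≈ 20.83 s → 20 seconds.

20 seconds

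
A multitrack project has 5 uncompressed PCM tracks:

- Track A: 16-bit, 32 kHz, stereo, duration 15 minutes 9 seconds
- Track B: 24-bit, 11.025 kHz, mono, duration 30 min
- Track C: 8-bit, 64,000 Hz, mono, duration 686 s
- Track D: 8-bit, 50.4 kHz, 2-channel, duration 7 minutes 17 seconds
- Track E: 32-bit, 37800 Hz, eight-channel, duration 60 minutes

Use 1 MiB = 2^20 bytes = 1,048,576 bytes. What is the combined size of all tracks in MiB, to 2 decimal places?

4404.45 MiB

Track A: 15 minutes 9 seconds = 909 s; 32,000 × 909 × 2 × 2 = 116,352,000 bytes.
Track B: 30 min = 1,800 s; 11,025 × 1,800 × 3 × 1 = 59,535,000 bytes.
Track C: 64,000 × 686 × 1 × 1 = 43,904,000 bytes.
Track D: 7 minutes 17 seconds = 437 s; 50,400 × 437 × 1 × 2 = 44,049,600 bytes.
Track E: 60 minutes = 3,600 s; 37,800 × 3,600 × 4 × 8 = 4,354,560,000 bytes.
Total = 4,618,400,600 bytes = 4404.45 MiB.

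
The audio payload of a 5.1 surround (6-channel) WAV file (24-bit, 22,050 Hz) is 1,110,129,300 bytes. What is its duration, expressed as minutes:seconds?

Byte rate = 22,050 × 3 × 6 = 396,900 bytes/s.
Duration = 1,110,129,300 / 396,900 = 2,797 s.
2,797 s = 46:37.

46:37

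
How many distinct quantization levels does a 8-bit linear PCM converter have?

256 levels

2^8 = 256.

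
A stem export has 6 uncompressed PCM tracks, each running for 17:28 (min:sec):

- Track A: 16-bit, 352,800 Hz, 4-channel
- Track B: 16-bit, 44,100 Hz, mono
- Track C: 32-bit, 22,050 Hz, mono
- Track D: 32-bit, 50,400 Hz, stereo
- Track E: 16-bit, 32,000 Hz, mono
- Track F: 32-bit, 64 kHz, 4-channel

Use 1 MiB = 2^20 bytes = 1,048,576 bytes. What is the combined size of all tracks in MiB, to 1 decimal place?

4487.5 MiB

17:28 (min:sec) = 1,048 s.
Track A: 352,800 × 1,048 × 2 × 4 = 2,957,875,200 bytes.
Track B: 44,100 × 1,048 × 2 × 1 = 92,433,600 bytes.
Track C: 22,050 × 1,048 × 4 × 1 = 92,433,600 bytes.
Track D: 50,400 × 1,048 × 4 × 2 = 422,553,600 bytes.
Track E: 32,000 × 1,048 × 2 × 1 = 67,072,000 bytes.
Track F: 64,000 × 1,048 × 4 × 4 = 1,073,152,000 bytes.
Total = 4,705,520,000 bytes = 4487.5 MiB.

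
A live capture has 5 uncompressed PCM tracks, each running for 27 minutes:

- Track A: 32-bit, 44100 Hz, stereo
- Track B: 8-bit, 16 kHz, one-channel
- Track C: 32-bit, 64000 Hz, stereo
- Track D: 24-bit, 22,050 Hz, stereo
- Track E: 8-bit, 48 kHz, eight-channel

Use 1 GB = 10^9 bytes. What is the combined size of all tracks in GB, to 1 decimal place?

2.3 GB

27 minutes = 1,620 s.
Track A: 44,100 × 1,620 × 4 × 2 = 571,536,000 bytes.
Track B: 16,000 × 1,620 × 1 × 1 = 25,920,000 bytes.
Track C: 64,000 × 1,620 × 4 × 2 = 829,440,000 bytes.
Track D: 22,050 × 1,620 × 3 × 2 = 214,326,000 bytes.
Track E: 48,000 × 1,620 × 1 × 8 = 622,080,000 bytes.
Total = 2,263,302,000 bytes = 2.3 GB.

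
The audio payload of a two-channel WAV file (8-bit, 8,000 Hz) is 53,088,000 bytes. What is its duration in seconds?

Byte rate = 8,000 × 1 × 2 = 16,000 bytes/s.
Duration = 53,088,000 / 16,000 = 3,318 s.

3,318 seconds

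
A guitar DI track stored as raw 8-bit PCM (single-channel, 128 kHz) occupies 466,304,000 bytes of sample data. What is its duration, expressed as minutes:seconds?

Byte rate = 128,000 × 1 × 1 = 128,000 bytes/s.
Duration = 466,304,000 / 128,000 = 3,643 s.
3,643 s = 60:43.

60:43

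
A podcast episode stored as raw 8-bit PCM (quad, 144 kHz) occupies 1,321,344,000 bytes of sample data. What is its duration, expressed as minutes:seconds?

Byte rate = 144,000 × 1 × 4 = 576,000 bytes/s.
Duration = 1,321,344,000 / 576,000 = 2,294 s.
2,294 s = 38:14.

38:14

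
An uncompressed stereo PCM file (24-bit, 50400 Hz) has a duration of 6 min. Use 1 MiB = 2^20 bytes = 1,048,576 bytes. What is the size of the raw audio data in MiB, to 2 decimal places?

103.82 MiB

Duration = 6 min = 360 s.
Bytes = 50,400 samples/s × 360 s × 3 bytes/sample × 2 ch = 108,864,000 bytes.
108,864,000 / 1,048,576 = 103.82 MiB.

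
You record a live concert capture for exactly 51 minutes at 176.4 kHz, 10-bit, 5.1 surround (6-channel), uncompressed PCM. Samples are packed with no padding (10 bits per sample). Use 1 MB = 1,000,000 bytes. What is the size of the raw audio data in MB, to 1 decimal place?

Duration = exactly 51 minutes = 3,060 s.
Bits = 176,400 × 3,060 × 10 × 6 = 32,387,040,000 bits = 4,048,380,000 bytes.
4,048,380,000 / 1,000,000 = 4048.4 MB.

4048.4 MB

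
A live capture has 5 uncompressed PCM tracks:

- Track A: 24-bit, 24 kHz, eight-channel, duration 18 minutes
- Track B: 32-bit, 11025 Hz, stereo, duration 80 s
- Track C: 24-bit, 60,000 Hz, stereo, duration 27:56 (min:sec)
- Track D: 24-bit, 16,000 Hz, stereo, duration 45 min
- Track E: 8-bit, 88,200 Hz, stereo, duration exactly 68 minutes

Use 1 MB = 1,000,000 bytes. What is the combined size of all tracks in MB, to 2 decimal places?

Track A: 18 minutes = 1,080 s; 24,000 × 1,080 × 3 × 8 = 622,080,000 bytes.
Track B: 11,025 × 80 × 4 × 2 = 7,056,000 bytes.
Track C: 27:56 (min:sec) = 1,676 s; 60,000 × 1,676 × 3 × 2 = 603,360,000 bytes.
Track D: 45 min = 2,700 s; 16,000 × 2,700 × 3 × 2 = 259,200,000 bytes.
Track E: exactly 68 minutes = 4,080 s; 88,200 × 4,080 × 1 × 2 = 719,712,000 bytes.
Total = 2,211,408,000 bytes = 2211.41 MB.

2211.41 MB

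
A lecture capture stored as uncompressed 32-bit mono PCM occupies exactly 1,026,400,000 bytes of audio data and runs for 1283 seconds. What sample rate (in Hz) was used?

Bytes = sample_rate × seconds × bytes_per_sample × channels.
sample_rate = 1,026,400,000 / (1,283 × 4 × 1) = 1,026,400,000 / 5,132 = 200,000 Hz.

200,000 Hz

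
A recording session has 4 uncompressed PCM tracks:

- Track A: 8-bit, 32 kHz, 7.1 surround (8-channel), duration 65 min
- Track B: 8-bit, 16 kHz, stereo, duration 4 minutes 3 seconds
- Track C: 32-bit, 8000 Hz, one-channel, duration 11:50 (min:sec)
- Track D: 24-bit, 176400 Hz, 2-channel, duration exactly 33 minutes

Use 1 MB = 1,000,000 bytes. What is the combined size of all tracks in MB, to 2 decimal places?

Track A: 65 min = 3,900 s; 32,000 × 3,900 × 1 × 8 = 998,400,000 bytes.
Track B: 4 minutes 3 seconds = 243 s; 16,000 × 243 × 1 × 2 = 7,776,000 bytes.
Track C: 11:50 (min:sec) = 710 s; 8,000 × 710 × 4 × 1 = 22,720,000 bytes.
Track D: exactly 33 minutes = 1,980 s; 176,400 × 1,980 × 3 × 2 = 2,095,632,000 bytes.
Total = 3,124,528,000 bytes = 3124.53 MB.

3124.53 MB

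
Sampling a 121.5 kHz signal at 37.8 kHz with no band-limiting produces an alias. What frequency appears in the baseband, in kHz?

8.1 kHz

Nyquist = 37,800/2 = 18,900 Hz; 121,500 Hz exceeds it.
Alias = |121,500 − 3×37,800| = |121,500 − 113,400| = 8,100 Hz = 8.1 kHz.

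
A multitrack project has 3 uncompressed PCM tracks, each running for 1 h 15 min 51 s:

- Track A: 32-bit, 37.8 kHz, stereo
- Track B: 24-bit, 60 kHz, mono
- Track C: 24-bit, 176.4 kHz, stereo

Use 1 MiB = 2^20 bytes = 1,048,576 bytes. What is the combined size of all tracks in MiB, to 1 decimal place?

1 h 15 min 51 s = 4,551 s.
Track A: 37,800 × 4,551 × 4 × 2 = 1,376,222,400 bytes.
Track B: 60,000 × 4,551 × 3 × 1 = 819,180,000 bytes.
Track C: 176,400 × 4,551 × 3 × 2 = 4,816,778,400 bytes.
Total = 7,012,180,800 bytes = 6687.3 MiB.

6687.3 MiB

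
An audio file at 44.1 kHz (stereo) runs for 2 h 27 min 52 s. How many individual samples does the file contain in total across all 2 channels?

2 h 27 min 52 s = 8,872 s.
44,100 × 8,872 s × 2 ch = 782,510,400 samples.

782,510,400 samples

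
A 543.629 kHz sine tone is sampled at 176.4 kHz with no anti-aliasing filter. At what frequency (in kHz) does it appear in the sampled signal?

Nyquist = 176,400/2 = 88,200 Hz; 543,629 Hz exceeds it.
Alias = |543,629 − 3×176,400| = |543,629 − 529,200| = 14,429 Hz = 14.429 kHz.

14.429 kHz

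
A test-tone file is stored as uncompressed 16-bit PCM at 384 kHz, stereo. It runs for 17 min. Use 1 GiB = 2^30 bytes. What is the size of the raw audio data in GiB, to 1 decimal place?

1.5 GiB

Duration = 17 min = 1,020 s.
Bytes = 384,000 samples/s × 1,020 s × 2 bytes/sample × 2 ch = 1,566,720,000 bytes.
1,566,720,000 / 1,073,741,824 = 1.5 GiB.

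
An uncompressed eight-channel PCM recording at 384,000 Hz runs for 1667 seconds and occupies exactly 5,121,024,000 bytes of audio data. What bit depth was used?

8 bits

Bytes per sample = 5,121,024,000 / (384,000 × 1,667 × 8) = 5,121,024,000 / 5,121,024,000 = 1.
Bit depth = 1 × 8 = 8 bits.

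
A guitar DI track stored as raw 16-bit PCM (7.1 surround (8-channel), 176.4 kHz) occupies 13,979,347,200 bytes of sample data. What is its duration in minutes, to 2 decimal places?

82.55 minutes

Byte rate = 176,400 × 2 × 8 = 2,822,400 bytes/s.
Duration = 13,979,347,200 / 2,822,400 = 4,953 s.
4,953 s / 60 = 82.55 minutes.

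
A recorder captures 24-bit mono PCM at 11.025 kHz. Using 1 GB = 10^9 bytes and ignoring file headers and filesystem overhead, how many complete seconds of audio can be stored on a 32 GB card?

Uncompressed byte rate = 11,025 × 3 × 1 = 33,075 bytes/s.
Capacity = 32 × 1,000,000,000 = 32,000,000,000 bytes.
32,000,000,000 / 33,075 ≈ 967498.11 s → 967,498 seconds.

967,498 seconds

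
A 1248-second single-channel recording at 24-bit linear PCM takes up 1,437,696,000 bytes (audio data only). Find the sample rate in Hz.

384,000 Hz

Bytes = sample_rate × seconds × bytes_per_sample × channels.
sample_rate = 1,437,696,000 / (1,248 × 3 × 1) = 1,437,696,000 / 3,744 = 384,000 Hz.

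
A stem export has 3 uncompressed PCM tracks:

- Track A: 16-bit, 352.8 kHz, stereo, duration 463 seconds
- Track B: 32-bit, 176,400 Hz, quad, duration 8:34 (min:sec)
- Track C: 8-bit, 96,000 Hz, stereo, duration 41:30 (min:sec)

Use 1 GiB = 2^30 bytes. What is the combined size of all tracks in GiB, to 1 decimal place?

Track A: 352,800 × 463 × 2 × 2 = 653,385,600 bytes.
Track B: 8:34 (min:sec) = 514 s; 176,400 × 514 × 4 × 4 = 1,450,713,600 bytes.
Track C: 41:30 (min:sec) = 2,490 s; 96,000 × 2,490 × 1 × 2 = 478,080,000 bytes.
Total = 2,582,179,200 bytes = 2.4 GiB.

2.4 GiB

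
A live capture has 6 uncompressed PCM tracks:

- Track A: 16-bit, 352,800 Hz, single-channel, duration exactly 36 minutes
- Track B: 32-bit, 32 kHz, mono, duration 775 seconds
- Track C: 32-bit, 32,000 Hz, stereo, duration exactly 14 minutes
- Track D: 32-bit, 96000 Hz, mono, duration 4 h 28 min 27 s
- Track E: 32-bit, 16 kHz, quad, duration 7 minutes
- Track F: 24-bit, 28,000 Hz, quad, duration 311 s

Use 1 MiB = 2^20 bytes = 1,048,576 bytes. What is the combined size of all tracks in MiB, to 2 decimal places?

7853.93 MiB

Track A: exactly 36 minutes = 2,160 s; 352,800 × 2,160 × 2 × 1 = 1,524,096,000 bytes.
Track B: 32,000 × 775 × 4 × 1 = 99,200,000 bytes.
Track C: exactly 14 minutes = 840 s; 32,000 × 840 × 4 × 2 = 215,040,000 bytes.
Track D: 4 h 28 min 27 s = 16,107 s; 96,000 × 16,107 × 4 × 1 = 6,185,088,000 bytes.
Track E: 7 minutes = 420 s; 16,000 × 420 × 4 × 4 = 107,520,000 bytes.
Track F: 28,000 × 311 × 3 × 4 = 104,496,000 bytes.
Total = 8,235,440,000 bytes = 7853.93 MiB.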